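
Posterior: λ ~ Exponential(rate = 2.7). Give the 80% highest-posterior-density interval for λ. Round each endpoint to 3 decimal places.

The exponential density is strictly decreasing on [0, ∞), so the HPD interval is anchored at 0: [0, q] with P(λ ≤ q) = 0.80.
q = −ln(1 − 0.80) / 2.7 = 1.6094 / 2.7 = 0.596.

[0.000, 0.596]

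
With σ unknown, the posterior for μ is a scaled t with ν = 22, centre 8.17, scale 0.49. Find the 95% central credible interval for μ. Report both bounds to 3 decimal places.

[7.154, 9.186]

The t_22 distribution is symmetric; the 95% interval is 8.17 ± t·0.49 with t_{0.975,22} = 2.074.
Half-width: 2.074 × 0.49 = 1.016.
8.17 − 1.016 = 7.154; 8.17 + 1.016 = 9.186.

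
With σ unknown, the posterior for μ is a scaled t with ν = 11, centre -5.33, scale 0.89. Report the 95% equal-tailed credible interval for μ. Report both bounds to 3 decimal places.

[-7.289, -3.371]

The t_11 distribution is symmetric; the 95% interval is -5.33 ± t·0.89 with t_{0.975,11} = 2.201.
Half-width: 2.201 × 0.89 = 1.959.
-5.33 − 1.959 = -7.289; -5.33 + 1.959 = -3.371.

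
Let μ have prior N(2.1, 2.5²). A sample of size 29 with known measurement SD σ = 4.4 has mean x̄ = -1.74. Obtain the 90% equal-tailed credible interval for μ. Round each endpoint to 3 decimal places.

Posterior precision = 1/2.5² + 29/4.4² = 0.1600 + 1.4979 = 1.6579, so posterior SD = 0.7766.
Posterior mean = (2.1/2.5² + 29·-1.74/4.4²) / 1.6579 = -1.3694.
Interval: -1.3694 ± 1.645 × 0.7766 → [-2.647, -0.092].

[-2.647, -0.092]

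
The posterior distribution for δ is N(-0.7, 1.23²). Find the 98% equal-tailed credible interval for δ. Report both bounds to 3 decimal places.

[-3.561, 2.161]

The posterior is symmetric, so the 98% equal-tailed interval is δ = -0.7 ± z·1.23 with z = 2.326.
Half-width: 2.326 × 1.23 = 2.861.
-0.7 − 2.861 = -3.561; -0.7 + 2.861 = 2.161.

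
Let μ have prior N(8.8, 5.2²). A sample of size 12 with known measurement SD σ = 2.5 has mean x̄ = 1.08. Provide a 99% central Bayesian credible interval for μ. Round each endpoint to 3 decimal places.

Posterior precision = 1/5.2² + 12/2.5² = 0.0370 + 1.9200 = 1.9570, so posterior SD = 0.7148.
Posterior mean = (8.8/5.2² + 12·1.08/2.5²) / 1.9570 = 1.2259.
Interval: 1.2259 ± 2.576 × 0.7148 → [-0.615, 3.067].

[-0.615, 3.067]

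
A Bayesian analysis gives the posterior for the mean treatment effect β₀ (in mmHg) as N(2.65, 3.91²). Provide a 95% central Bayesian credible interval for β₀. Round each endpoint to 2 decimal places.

[-5.01, 10.31]

The posterior is symmetric, so the 95% equal-tailed interval is β₀ = 2.65 ± z·3.91 with z = 1.960.
Half-width: 1.960 × 3.91 = 7.66.
2.65 − 7.66 = -5.01; 2.65 + 7.66 = 10.31.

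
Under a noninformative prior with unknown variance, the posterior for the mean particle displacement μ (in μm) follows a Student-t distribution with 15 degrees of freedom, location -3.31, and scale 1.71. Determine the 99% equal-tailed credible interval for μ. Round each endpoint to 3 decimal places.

The t_15 distribution is symmetric; the 99% interval is -3.31 ± t·1.71 with t_{0.995,15} = 2.947.
Half-width: 2.947 × 1.71 = 5.039.
-3.31 − 5.039 = -8.349; -3.31 + 5.039 = 1.729.

[-8.349, 1.729]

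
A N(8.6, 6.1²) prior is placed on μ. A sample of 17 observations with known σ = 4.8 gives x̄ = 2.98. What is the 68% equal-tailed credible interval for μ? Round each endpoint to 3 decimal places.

Posterior precision = 1/6.1² + 17/4.8² = 0.0269 + 0.7378 = 0.7647, so posterior SD = 1.1435.
Posterior mean = (8.6/6.1² + 17·2.98/4.8²) / 0.7647 = 3.1775.
Interval: 3.1775 ± 0.994 × 1.1435 → [2.040, 4.315].

[2.040, 4.315]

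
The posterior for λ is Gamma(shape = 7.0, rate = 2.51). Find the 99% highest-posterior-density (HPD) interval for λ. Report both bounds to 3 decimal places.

The posterior is unimodal and skewed, so the HPD interval has equal density at both endpoints and is the shortest 99% interval.
Solving f(0.656) = f(5.913) with F(5.913) − F(0.656) = 0.99 gives [0.656, 5.913].
For comparison, the equal-tailed interval is [0.812, 6.239]; the HPD is narrower and shifted toward the mode.

[0.656, 5.913]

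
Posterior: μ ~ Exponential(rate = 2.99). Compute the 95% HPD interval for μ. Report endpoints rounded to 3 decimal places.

The exponential density is strictly decreasing on [0, ∞), so the HPD interval is anchored at 0: [0, q] with P(μ ≤ q) = 0.95.
q = −ln(1 − 0.95) / 2.99 = 2.9957 / 2.99 = 1.002.

[0.000, 1.002]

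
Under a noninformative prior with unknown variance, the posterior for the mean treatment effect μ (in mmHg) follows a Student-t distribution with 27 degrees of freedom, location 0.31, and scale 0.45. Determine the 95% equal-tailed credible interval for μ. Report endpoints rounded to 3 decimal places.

The t_27 distribution is symmetric; the 95% interval is 0.31 ± t·0.45 with t_{0.975,27} = 2.052.
Half-width: 2.052 × 0.45 = 0.923.
0.31 − 0.923 = -0.613; 0.31 + 0.923 = 1.233.

[-0.613, 1.233]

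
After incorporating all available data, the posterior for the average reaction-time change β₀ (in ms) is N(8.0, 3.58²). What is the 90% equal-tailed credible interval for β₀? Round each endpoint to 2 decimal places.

The posterior is symmetric, so the 90% equal-tailed interval is β₀ = 8.0 ± z·3.58 with z = 1.645.
Half-width: 1.645 × 3.58 = 5.89.
8.0 − 5.89 = 2.11; 8.0 + 5.89 = 13.89.

[2.11, 13.89]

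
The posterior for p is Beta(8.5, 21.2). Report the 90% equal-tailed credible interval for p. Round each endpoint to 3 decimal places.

[0.161, 0.428]

Posterior: Beta(8.5, 21.2).
Equal-tailed 90% interval: the 0.05 and 0.95 quantiles of Beta(8.5, 21.2).
Posterior mean ≈ 0.286, SD ≈ 0.082; a Normal approximation gives roughly [0.152, 0.420].
Exact: F⁻¹(0.05) = 0.161; F⁻¹(0.95) = 0.428.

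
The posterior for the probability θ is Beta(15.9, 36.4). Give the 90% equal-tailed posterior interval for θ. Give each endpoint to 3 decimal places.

[0.205, 0.412]

Posterior: Beta(15.9, 36.4).
Equal-tailed 90% interval: the 0.05 and 0.95 quantiles of Beta(15.9, 36.4).
Posterior mean ≈ 0.304, SD ≈ 0.063; a Normal approximation gives roughly [0.200, 0.408].
Exact: F⁻¹(0.05) = 0.205; F⁻¹(0.95) = 0.412.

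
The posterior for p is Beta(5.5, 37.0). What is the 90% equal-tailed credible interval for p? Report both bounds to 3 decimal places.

Posterior: Beta(5.5, 37.0).
Equal-tailed 90% interval: the 0.05 and 0.95 quantiles of Beta(5.5, 37.0).
Posterior mean ≈ 0.129, SD ≈ 0.051; a Normal approximation gives roughly [0.046, 0.213].
Exact: F⁻¹(0.05) = 0.057; F⁻¹(0.95) = 0.222.

[0.057, 0.222]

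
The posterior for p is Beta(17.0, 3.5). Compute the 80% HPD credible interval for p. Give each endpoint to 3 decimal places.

The posterior is unimodal and skewed, so the HPD interval has equal density at both endpoints and is the shortest 80% interval.
Solving f(0.746) = f(0.944) with F(0.944) − F(0.746) = 0.80 gives [0.746, 0.944].
For comparison, the equal-tailed interval is [0.719, 0.925]; the HPD is narrower and shifted toward the mode.

[0.746, 0.944]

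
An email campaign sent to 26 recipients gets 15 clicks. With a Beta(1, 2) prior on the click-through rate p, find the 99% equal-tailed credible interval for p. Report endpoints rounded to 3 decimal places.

[0.319, 0.772]

Posterior: Beta(1+15, 2+11) = Beta(16, 13).
Equal-tailed 99% interval: the 0.005 and 0.995 quantiles of Beta(16, 13).
Posterior mean ≈ 0.552, SD ≈ 0.091; a Normal approximation gives roughly [0.318, 0.786].
Exact: F⁻¹(0.005) = 0.319; F⁻¹(0.995) = 0.772.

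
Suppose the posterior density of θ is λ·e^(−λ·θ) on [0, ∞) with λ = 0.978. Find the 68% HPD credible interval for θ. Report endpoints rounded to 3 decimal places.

The exponential density is strictly decreasing on [0, ∞), so the HPD interval is anchored at 0: [0, q] with P(θ ≤ q) = 0.68.
q = −ln(1 − 0.68) / 0.978 = 1.1394 / 0.978 = 1.165.

[0.000, 1.165]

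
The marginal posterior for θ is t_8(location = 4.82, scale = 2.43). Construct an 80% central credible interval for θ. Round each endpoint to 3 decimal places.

[1.426, 8.214]

The t_8 distribution is symmetric; the 80% interval is 4.82 ± t·2.43 with t_{0.9,8} = 1.397.
Half-width: 1.397 × 2.43 = 3.394.
4.82 − 3.394 = 1.426; 4.82 + 3.394 = 8.214.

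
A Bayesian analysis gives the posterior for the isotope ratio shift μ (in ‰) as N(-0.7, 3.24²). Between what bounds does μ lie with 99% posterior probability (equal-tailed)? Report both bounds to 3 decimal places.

[-9.046, 7.646]

The posterior is symmetric, so the 99% equal-tailed interval is μ = -0.7 ± z·3.24 with z = 2.576.
Half-width: 2.576 × 3.24 = 8.346.
-0.7 − 8.346 = -9.046; -0.7 + 8.346 = 7.646.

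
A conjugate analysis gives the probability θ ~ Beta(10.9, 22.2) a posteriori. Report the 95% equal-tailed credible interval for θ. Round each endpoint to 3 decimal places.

Posterior: Beta(10.9, 22.2).
Equal-tailed 95% interval: the 0.025 and 0.975 quantiles of Beta(10.9, 22.2).
Posterior mean ≈ 0.329, SD ≈ 0.080; a Normal approximation gives roughly [0.172, 0.487].
Exact: F⁻¹(0.025) = 0.183; F⁻¹(0.975) = 0.496.

[0.183, 0.496]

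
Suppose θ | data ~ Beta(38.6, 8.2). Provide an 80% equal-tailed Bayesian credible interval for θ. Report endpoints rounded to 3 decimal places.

Posterior: Beta(38.6, 8.2).
Equal-tailed 80% interval: the 0.1 and 0.9 quantiles of Beta(38.6, 8.2).
Posterior mean ≈ 0.825, SD ≈ 0.055; a Normal approximation gives roughly [0.754, 0.895].
Exact: F⁻¹(0.1) = 0.751; F⁻¹(0.9) = 0.892.

[0.751, 0.892]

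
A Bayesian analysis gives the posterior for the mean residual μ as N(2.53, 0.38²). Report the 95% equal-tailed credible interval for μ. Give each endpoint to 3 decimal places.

The posterior is symmetric, so the 95% equal-tailed interval is μ = 2.53 ± z·0.38 with z = 1.960.
Half-width: 1.960 × 0.38 = 0.745.
2.53 − 0.745 = 1.785; 2.53 + 0.745 = 3.275.

[1.785, 3.275]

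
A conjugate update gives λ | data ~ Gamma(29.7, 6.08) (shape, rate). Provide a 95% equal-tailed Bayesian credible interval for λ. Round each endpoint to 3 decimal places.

[3.289, 6.792]

Posterior: Gamma(shape 29.7, rate 6.08).
Equal-tailed 95% interval: Gamma(29.7, 6.08) quantiles at 0.025 and 0.975.
Posterior mean ≈ 4.885, SD ≈ 0.896; a Normal approximation gives roughly [3.128, 6.642].
Exact: lower = 3.289; upper = 6.792.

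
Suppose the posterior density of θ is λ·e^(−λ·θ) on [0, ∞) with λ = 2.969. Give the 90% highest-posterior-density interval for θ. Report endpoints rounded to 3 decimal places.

[0.000, 0.776]

The exponential density is strictly decreasing on [0, ∞), so the HPD interval is anchored at 0: [0, q] with P(θ ≤ q) = 0.90.
q = −ln(1 − 0.90) / 2.969 = 2.3026 / 2.969 = 0.776.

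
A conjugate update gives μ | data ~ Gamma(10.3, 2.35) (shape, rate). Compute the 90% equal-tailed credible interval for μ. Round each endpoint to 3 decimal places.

Posterior: Gamma(shape 10.3, rate 2.35).
Equal-tailed 90% interval: Gamma(10.3, 2.35) quantiles at 0.05 and 0.95.
Posterior mean ≈ 4.383, SD ≈ 1.366; a Normal approximation gives roughly [2.137, 6.629].
Exact: lower = 2.403; upper = 6.844.

[2.403, 6.844]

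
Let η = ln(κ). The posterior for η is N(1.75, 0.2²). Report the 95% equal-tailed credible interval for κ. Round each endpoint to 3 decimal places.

On the log scale the 95% interval is 1.75 ± 1.960 × 0.2 = [1.3580, 2.1420].
Exponentiate: [e^1.3580, e^2.1420] = [3.888, 8.516].

[3.888, 8.516]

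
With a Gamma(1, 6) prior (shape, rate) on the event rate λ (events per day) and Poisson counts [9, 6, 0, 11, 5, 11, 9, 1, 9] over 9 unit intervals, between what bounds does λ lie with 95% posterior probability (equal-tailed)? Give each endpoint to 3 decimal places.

[3.169, 5.224]

Posterior: Gamma(1+61, 6+9) = Gamma(62, 15) (shape, rate).
Equal-tailed 95% interval: Gamma(62, 15) quantiles at 0.025 and 0.975.
Posterior mean ≈ 4.133, SD ≈ 0.525; a Normal approximation gives roughly [3.104, 5.162].
Exact: lower = 3.169; upper = 5.224.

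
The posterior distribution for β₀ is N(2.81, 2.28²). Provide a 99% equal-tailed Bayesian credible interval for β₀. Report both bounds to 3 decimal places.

The posterior is symmetric, so the 99% equal-tailed interval is β₀ = 2.81 ± z·2.28 with z = 2.576.
Half-width: 2.576 × 2.28 = 5.873.
2.81 − 5.873 = -3.063; 2.81 + 5.873 = 8.683.

[-3.063, 8.683]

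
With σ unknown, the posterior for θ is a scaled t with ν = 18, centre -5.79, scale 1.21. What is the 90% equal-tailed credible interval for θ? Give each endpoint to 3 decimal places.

The t_18 distribution is symmetric; the 90% interval is -5.79 ± t·1.21 with t_{0.95,18} = 1.734.
Half-width: 1.734 × 1.21 = 2.098.
-5.79 − 2.098 = -7.888; -5.79 + 2.098 = -3.692.

[-7.888, -3.692]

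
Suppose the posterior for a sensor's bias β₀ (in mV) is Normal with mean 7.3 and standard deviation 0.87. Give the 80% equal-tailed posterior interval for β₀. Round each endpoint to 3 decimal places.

[6.185, 8.415]

The posterior is symmetric, so the 80% equal-tailed interval is β₀ = 7.3 ± z·0.87 with z = 1.282.
Half-width: 1.282 × 0.87 = 1.115.
7.3 − 1.115 = 6.185; 7.3 + 1.115 = 8.415.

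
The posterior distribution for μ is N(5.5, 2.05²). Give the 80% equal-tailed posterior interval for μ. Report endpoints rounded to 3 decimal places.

[2.873, 8.127]

The posterior is symmetric, so the 80% equal-tailed interval is μ = 5.5 ± z·2.05 with z = 1.282.
Half-width: 1.282 × 2.05 = 2.627.
5.5 − 2.627 = 2.873; 5.5 + 2.627 = 8.127.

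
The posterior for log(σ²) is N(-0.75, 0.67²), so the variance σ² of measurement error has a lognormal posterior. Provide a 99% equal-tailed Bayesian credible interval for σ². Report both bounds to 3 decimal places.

[0.084, 2.653]

On the log scale the 99% interval is -0.75 ± 2.576 × 0.67 = [-2.4758, 0.9758].
Exponentiate: [e^-2.4758, e^0.9758] = [0.084, 2.653].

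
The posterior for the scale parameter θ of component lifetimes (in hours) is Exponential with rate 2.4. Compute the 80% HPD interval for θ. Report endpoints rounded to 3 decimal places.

[0.000, 0.671]

The exponential density is strictly decreasing on [0, ∞), so the HPD interval is anchored at 0: [0, q] with P(θ ≤ q) = 0.80.
q = −ln(1 − 0.80) / 2.4 = 1.6094 / 2.4 = 0.671.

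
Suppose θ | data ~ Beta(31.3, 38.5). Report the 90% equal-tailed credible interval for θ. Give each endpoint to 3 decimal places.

Posterior: Beta(31.3, 38.5).
Equal-tailed 90% interval: the 0.05 and 0.95 quantiles of Beta(31.3, 38.5).
Posterior mean ≈ 0.448, SD ≈ 0.059; a Normal approximation gives roughly [0.351, 0.546].
Exact: F⁻¹(0.05) = 0.352; F⁻¹(0.95) = 0.547.

[0.352, 0.547]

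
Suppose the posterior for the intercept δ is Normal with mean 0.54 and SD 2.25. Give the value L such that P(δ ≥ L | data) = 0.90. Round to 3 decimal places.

Need L with P(δ ≥ L) = 0.90: L = 0.54 − z_{0.1}·2.25.
z = 1.282; L = 0.54 − 1.282 × 2.25 = -2.343.

-2.343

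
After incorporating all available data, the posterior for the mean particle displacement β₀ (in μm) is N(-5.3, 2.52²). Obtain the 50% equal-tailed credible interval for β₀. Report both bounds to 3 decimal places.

[-7.000, -3.600]

The posterior is symmetric, so the 50% equal-tailed interval is β₀ = -5.3 ± z·2.52 with z = 0.674.
Half-width: 0.674 × 2.52 = 1.700.
-5.3 − 1.700 = -7.000; -5.3 + 1.700 = -3.600.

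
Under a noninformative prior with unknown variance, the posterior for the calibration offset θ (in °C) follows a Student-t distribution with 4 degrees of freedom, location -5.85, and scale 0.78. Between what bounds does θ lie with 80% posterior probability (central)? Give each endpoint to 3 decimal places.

The t_4 distribution is symmetric; the 80% interval is -5.85 ± t·0.78 with t_{0.9,4} = 1.533.
Half-width: 1.533 × 0.78 = 1.196.
-5.85 − 1.196 = -7.046; -5.85 + 1.196 = -4.654.

[-7.046, -4.654]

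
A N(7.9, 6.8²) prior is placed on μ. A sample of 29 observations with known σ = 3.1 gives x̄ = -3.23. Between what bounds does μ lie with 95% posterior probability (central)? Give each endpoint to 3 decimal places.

[-4.275, -2.027]

Posterior precision = 1/6.8² + 29/3.1² = 0.0216 + 3.0177 = 3.0393, so posterior SD = 0.5736.
Posterior mean = (7.9/6.8² + 29·-3.23/3.1²) / 3.0393 = -3.1508.
Interval: -3.1508 ± 1.960 × 0.5736 → [-4.275, -2.027].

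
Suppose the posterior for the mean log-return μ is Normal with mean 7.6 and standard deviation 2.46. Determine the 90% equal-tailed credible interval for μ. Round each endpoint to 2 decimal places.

The posterior is symmetric, so the 90% equal-tailed interval is μ = 7.6 ± z·2.46 with z = 1.645.
Half-width: 1.645 × 2.46 = 4.05.
7.6 − 4.05 = 3.55; 7.6 + 4.05 = 11.65.

[3.55, 11.65]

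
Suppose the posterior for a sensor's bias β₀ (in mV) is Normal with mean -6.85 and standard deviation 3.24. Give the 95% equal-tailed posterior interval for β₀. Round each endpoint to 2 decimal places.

The posterior is symmetric, so the 95% equal-tailed interval is β₀ = -6.85 ± z·3.24 with z = 1.960.
Half-width: 1.960 × 3.24 = 6.35.
-6.85 − 6.35 = -13.20; -6.85 + 6.35 = -0.50.

[-13.20, -0.50]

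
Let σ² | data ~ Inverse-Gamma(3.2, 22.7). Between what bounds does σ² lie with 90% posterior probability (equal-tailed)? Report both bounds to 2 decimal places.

[3.44, 24.62]

Inverse-Gamma(3.2, 22.7) quantiles: F⁻¹(0.05) and F⁻¹(0.95).
Equivalently, 1/σ² ~ Gamma(3.2, rate = 22.7); invert its 0.95 and 0.05 quantiles.
Posterior mean ≈ 10.32, SD ≈ 9.42; a Normal approximation gives roughly [-5.17, 25.81].
Exact: lower = 3.44; upper = 24.62.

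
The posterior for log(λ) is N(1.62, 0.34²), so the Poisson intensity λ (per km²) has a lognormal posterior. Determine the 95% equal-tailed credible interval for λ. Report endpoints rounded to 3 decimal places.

[2.595, 9.839]

On the log scale the 95% interval is 1.62 ± 1.960 × 0.34 = [0.9536, 2.2864].
Exponentiate: [e^0.9536, e^2.2864] = [2.595, 9.839].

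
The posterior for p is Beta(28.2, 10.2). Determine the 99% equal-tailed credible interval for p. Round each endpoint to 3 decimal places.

Posterior: Beta(28.2, 10.2).
Equal-tailed 99% interval: the 0.005 and 0.995 quantiles of Beta(28.2, 10.2).
Posterior mean ≈ 0.734, SD ≈ 0.070; a Normal approximation gives roughly [0.553, 0.916].
Exact: F⁻¹(0.005) = 0.535; F⁻¹(0.995) = 0.889.

[0.535, 0.889]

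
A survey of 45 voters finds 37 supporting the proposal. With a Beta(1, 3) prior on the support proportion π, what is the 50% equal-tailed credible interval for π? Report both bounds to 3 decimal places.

[0.737, 0.818]

Posterior: Beta(1+37, 3+8) = Beta(38, 11).
Equal-tailed 50% interval: the 0.25 and 0.75 quantiles of Beta(38, 11).
Posterior mean ≈ 0.776, SD ≈ 0.059; a Normal approximation gives roughly [0.736, 0.815].
Exact: F⁻¹(0.25) = 0.737; F⁻¹(0.75) = 0.818.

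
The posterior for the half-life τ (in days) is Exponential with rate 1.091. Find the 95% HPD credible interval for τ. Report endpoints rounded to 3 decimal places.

The exponential density is strictly decreasing on [0, ∞), so the HPD interval is anchored at 0: [0, q] with P(τ ≤ q) = 0.95.
q = −ln(1 − 0.95) / 1.091 = 2.9957 / 1.091 = 2.746.

[0.000, 2.746]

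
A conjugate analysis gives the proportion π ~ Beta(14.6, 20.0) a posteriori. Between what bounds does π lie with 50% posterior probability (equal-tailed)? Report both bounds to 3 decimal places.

[0.364, 0.478]

Posterior: Beta(14.6, 20.0).
Equal-tailed 50% interval: the 0.25 and 0.75 quantiles of Beta(14.6, 20.0).
Posterior mean ≈ 0.422, SD ≈ 0.083; a Normal approximation gives roughly [0.366, 0.478].
Exact: F⁻¹(0.25) = 0.364; F⁻¹(0.75) = 0.478.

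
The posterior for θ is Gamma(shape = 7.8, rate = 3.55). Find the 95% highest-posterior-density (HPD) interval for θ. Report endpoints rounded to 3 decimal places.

The posterior is unimodal and skewed, so the HPD interval has equal density at both endpoints and is the shortest 95% interval.
Solving f(0.802) = f(3.763) with F(3.763) − F(0.802) = 0.95 gives [0.802, 3.763].
For comparison, the equal-tailed interval is [0.936, 3.986]; the HPD is narrower and shifted toward the mode.

[0.802, 3.763]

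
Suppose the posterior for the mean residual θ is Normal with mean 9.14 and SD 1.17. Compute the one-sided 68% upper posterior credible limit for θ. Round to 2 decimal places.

Need U with P(θ ≤ U) = 0.68: U = 9.14 + z_{0.32}·1.17.
z = 0.468; U = 9.14 + 0.468 × 1.17 = 9.69.

9.69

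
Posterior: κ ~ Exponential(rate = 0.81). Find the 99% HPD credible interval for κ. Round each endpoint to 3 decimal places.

The exponential density is strictly decreasing on [0, ∞), so the HPD interval is anchored at 0: [0, q] with P(κ ≤ q) = 0.99.
q = −ln(1 − 0.99) / 0.81 = 4.6052 / 0.81 = 5.685.

[0.000, 5.685]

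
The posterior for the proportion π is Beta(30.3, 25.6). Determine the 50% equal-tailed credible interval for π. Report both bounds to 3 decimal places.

Posterior: Beta(30.3, 25.6).
Equal-tailed 50% interval: the 0.25 and 0.75 quantiles of Beta(30.3, 25.6).
Posterior mean ≈ 0.542, SD ≈ 0.066; a Normal approximation gives roughly [0.497, 0.587].
Exact: F⁻¹(0.25) = 0.497; F⁻¹(0.75) = 0.587.

[0.497, 0.587]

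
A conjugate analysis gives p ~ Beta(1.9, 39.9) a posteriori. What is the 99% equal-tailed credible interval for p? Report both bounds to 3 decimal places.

[0.002, 0.164]

Posterior: Beta(1.9, 39.9).
Equal-tailed 99% interval: the 0.005 and 0.995 quantiles of Beta(1.9, 39.9).
Posterior mean ≈ 0.045, SD ≈ 0.032; a Normal approximation gives roughly [-0.037, 0.127].
Exact: F⁻¹(0.005) = 0.002; F⁻¹(0.995) = 0.164.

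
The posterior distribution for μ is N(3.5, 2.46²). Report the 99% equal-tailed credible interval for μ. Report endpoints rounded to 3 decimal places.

[-2.837, 9.837]

The posterior is symmetric, so the 99% equal-tailed interval is μ = 3.5 ± z·2.46 with z = 2.576.
Half-width: 2.576 × 2.46 = 6.337.
3.5 − 6.337 = -2.837; 3.5 + 6.337 = 9.837.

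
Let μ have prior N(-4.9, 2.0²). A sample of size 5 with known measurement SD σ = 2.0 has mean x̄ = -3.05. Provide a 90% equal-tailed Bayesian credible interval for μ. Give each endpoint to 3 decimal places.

[-4.701, -2.015]

Posterior precision = 1/2.0² + 5/2.0² = 0.2500 + 1.2500 = 1.5000, so posterior SD = 0.8165.
Posterior mean = (-4.9/2.0² + 5·-3.05/2.0²) / 1.5000 = -3.3583.
Interval: -3.3583 ± 1.645 × 0.8165 → [-4.701, -2.015].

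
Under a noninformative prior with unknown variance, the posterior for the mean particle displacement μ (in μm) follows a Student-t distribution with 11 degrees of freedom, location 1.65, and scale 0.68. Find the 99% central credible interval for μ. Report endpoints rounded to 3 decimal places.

[-0.462, 3.762]

The t_11 distribution is symmetric; the 99% interval is 1.65 ± t·0.68 with t_{0.995,11} = 3.106.
Half-width: 3.106 × 0.68 = 2.112.
1.65 − 2.112 = -0.462; 1.65 + 2.112 = 3.762.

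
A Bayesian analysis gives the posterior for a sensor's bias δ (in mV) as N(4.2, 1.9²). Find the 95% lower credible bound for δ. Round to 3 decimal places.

Need L with P(δ ≥ L) = 0.95: L = 4.2 − z_{0.05}·1.9.
z = 1.645; L = 4.2 − 1.645 × 1.9 = 1.075.

1.075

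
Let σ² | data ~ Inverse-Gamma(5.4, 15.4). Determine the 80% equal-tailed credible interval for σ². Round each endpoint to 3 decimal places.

[1.810, 5.668]

Inverse-Gamma(5.4, 15.4) quantiles: F⁻¹(0.1) and F⁻¹(0.9).
Equivalently, 1/σ² ~ Gamma(5.4, rate = 15.4); invert its 0.9 and 0.1 quantiles.
Posterior mean ≈ 3.500, SD ≈ 1.898; a Normal approximation gives roughly [1.067, 5.933].
Exact: lower = 1.810; upper = 5.668.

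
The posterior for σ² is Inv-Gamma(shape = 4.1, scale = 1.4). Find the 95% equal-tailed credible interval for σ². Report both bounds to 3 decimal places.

[0.157, 1.227]

Inverse-Gamma(4.1, 1.4) quantiles: F⁻¹(0.025) and F⁻¹(0.975).
Equivalently, 1/σ² ~ Gamma(4.1, rate = 1.4); invert its 0.975 and 0.025 quantiles.
Posterior mean ≈ 0.452, SD ≈ 0.312; a Normal approximation gives roughly [-0.159, 1.062].
Exact: lower = 0.157; upper = 1.227.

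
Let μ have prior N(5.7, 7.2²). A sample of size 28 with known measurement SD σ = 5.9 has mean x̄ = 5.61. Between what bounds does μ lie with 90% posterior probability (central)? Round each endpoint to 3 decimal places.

[3.800, 7.425]

Posterior precision = 1/7.2² + 28/5.9² = 0.0193 + 0.8044 = 0.8237, so posterior SD = 1.1019.
Posterior mean = (5.7/7.2² + 28·5.61/5.9²) / 0.8237 = 5.6121.
Interval: 5.6121 ± 1.645 × 1.1019 → [3.800, 7.425].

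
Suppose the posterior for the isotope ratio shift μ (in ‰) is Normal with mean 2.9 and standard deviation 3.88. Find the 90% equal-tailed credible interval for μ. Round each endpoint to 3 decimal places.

[-3.482, 9.282]

The posterior is symmetric, so the 90% equal-tailed interval is μ = 2.9 ± z·3.88 with z = 1.645.
Half-width: 1.645 × 3.88 = 6.382.
2.9 − 6.382 = -3.482; 2.9 + 6.382 = 9.282.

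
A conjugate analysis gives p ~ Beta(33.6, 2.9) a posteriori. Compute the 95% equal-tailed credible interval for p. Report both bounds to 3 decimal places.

Posterior: Beta(33.6, 2.9).
Equal-tailed 95% interval: the 0.025 and 0.975 quantiles of Beta(33.6, 2.9).
Posterior mean ≈ 0.921, SD ≈ 0.044; a Normal approximation gives roughly [0.834, 1.007].
Exact: F⁻¹(0.025) = 0.815; F⁻¹(0.975) = 0.983.

[0.815, 0.983]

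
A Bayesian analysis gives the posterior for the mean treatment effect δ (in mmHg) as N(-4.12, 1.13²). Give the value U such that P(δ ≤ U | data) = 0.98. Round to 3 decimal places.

Need U with P(δ ≤ U) = 0.98: U = -4.12 + z_{0.02}·1.13.
z = 2.054; U = -4.12 + 2.054 × 1.13 = -1.799.

-1.799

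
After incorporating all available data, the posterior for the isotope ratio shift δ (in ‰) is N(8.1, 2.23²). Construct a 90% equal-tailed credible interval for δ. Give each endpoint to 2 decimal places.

The posterior is symmetric, so the 90% equal-tailed interval is δ = 8.1 ± z·2.23 with z = 1.645.
Half-width: 1.645 × 2.23 = 3.67.
8.1 − 3.67 = 4.43; 8.1 + 3.67 = 11.77.

[4.43, 11.77]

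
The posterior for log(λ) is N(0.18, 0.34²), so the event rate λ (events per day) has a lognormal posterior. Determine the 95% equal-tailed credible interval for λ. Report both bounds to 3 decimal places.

On the log scale the 95% interval is 0.18 ± 1.960 × 0.34 = [-0.4864, 0.8464].
Exponentiate: [e^-0.4864, e^0.8464] = [0.615, 2.331].

[0.615, 2.331]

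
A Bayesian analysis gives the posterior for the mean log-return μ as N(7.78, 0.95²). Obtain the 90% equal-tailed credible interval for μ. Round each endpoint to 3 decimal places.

[6.217, 9.343]

The posterior is symmetric, so the 90% equal-tailed interval is μ = 7.78 ± z·0.95 with z = 1.645.
Half-width: 1.645 × 0.95 = 1.563.
7.78 − 1.563 = 6.217; 7.78 + 1.563 = 9.343.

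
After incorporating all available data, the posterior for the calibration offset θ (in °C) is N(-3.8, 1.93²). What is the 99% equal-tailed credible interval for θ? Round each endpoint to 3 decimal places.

The posterior is symmetric, so the 99% equal-tailed interval is θ = -3.8 ± z·1.93 with z = 2.576.
Half-width: 2.576 × 1.93 = 4.971.
-3.8 − 4.971 = -8.771; -3.8 + 4.971 = 1.171.

[-8.771, 1.171]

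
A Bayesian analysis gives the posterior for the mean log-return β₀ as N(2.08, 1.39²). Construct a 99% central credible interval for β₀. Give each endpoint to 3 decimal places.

[-1.500, 5.660]

The posterior is symmetric, so the 99% equal-tailed interval is β₀ = 2.08 ± z·1.39 with z = 2.576.
Half-width: 2.576 × 1.39 = 3.580.
2.08 − 3.580 = -1.500; 2.08 + 3.580 = 5.660.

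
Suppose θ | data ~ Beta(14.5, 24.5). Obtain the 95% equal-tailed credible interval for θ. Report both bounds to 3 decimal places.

[0.229, 0.527]

Posterior: Beta(14.5, 24.5).
Equal-tailed 95% interval: the 0.025 and 0.975 quantiles of Beta(14.5, 24.5).
Posterior mean ≈ 0.372, SD ≈ 0.076; a Normal approximation gives roughly [0.222, 0.522].
Exact: F⁻¹(0.025) = 0.229; F⁻¹(0.975) = 0.527.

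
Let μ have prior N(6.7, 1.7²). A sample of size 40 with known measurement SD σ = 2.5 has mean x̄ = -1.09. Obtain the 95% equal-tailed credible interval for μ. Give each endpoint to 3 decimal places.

Posterior precision = 1/1.7² + 40/2.5² = 0.3460 + 6.4000 = 6.7460, so posterior SD = 0.3850.
Posterior mean = (6.7/1.7² + 40·-1.09/2.5²) / 6.7460 = -0.6904.
Interval: -0.6904 ± 1.960 × 0.3850 → [-1.445, 0.064].

[-1.445, 0.064]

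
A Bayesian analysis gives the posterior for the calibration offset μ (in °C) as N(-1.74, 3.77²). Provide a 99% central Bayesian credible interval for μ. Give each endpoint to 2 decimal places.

[-11.45, 7.97]

The posterior is symmetric, so the 99% equal-tailed interval is μ = -1.74 ± z·3.77 with z = 2.576.
Half-width: 2.576 × 3.77 = 9.71.
-1.74 − 9.71 = -11.45; -1.74 + 9.71 = 7.97.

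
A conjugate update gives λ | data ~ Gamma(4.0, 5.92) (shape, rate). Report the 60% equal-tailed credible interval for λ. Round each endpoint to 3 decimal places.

[0.388, 0.932]

Posterior: Gamma(shape 4.0, rate 5.92).
Equal-tailed 60% interval: Gamma(4.0, 5.92) quantiles at 0.2 and 0.8.
Posterior mean ≈ 0.676, SD ≈ 0.338; a Normal approximation gives roughly [0.391, 0.960].
Exact: lower = 0.388; upper = 0.932.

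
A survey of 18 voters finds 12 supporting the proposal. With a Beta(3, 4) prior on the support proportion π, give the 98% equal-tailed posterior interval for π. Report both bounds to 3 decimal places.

Posterior: Beta(3+12, 4+6) = Beta(15, 10).
Equal-tailed 98% interval: the 0.01 and 0.99 quantiles of Beta(15, 10).
Posterior mean ≈ 0.600, SD ≈ 0.096; a Normal approximation gives roughly [0.376, 0.824].
Exact: F⁻¹(0.01) = 0.370; F⁻¹(0.99) = 0.806.

[0.370, 0.806]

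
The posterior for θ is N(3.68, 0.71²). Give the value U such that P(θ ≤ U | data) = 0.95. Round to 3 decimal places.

Need U with P(θ ≤ U) = 0.95: U = 3.68 + z_{0.05}·0.71.
z = 1.645; U = 3.68 + 1.645 × 0.71 = 4.848.

4.848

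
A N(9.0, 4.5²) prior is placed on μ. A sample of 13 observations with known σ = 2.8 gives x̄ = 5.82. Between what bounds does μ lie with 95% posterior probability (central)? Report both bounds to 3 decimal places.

[4.412, 7.412]

Posterior precision = 1/4.5² + 13/2.8² = 0.0494 + 1.6582 = 1.7075, so posterior SD = 0.7653.
Posterior mean = (9.0/4.5² + 13·5.82/2.8²) / 1.7075 = 5.9120.
Interval: 5.9120 ± 1.960 × 0.7653 → [4.412, 7.412].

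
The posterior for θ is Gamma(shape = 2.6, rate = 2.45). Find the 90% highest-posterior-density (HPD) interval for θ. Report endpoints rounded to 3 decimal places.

The posterior is unimodal and skewed, so the HPD interval has equal density at both endpoints and is the shortest 90% interval.
Solving f(0.112) = f(1.988) with F(1.988) − F(0.112) = 0.90 gives [0.112, 1.988].
For comparison, the equal-tailed interval is [0.253, 2.322]; the HPD is narrower and shifted toward the mode.

[0.112, 1.988]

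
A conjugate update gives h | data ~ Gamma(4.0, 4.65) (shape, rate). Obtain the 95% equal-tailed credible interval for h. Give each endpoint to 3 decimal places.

[0.234, 1.885]

Posterior: Gamma(shape 4.0, rate 4.65).
Equal-tailed 95% interval: Gamma(4.0, 4.65) quantiles at 0.025 and 0.975.
Posterior mean ≈ 0.860, SD ≈ 0.430; a Normal approximation gives roughly [0.017, 1.703].
Exact: lower = 0.234; upper = 1.885.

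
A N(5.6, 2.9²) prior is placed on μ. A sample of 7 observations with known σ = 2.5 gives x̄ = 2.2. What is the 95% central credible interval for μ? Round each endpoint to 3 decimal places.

[0.765, 4.287]

Posterior precision = 1/2.9² + 7/2.5² = 0.1189 + 1.1200 = 1.2389, so posterior SD = 0.8984.
Posterior mean = (5.6/2.9² + 7·2.2/2.5²) / 1.2389 = 2.5263.
Interval: 2.5263 ± 1.960 × 0.8984 → [0.765, 4.287].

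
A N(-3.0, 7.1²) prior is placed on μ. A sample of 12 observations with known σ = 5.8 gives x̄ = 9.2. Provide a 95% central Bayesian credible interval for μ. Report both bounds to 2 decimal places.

[5.36, 11.75]

Posterior precision = 1/7.1² + 12/5.8² = 0.0198 + 0.3567 = 0.3766, so posterior SD = 1.6296.
Posterior mean = (-3.0/7.1² + 12·9.2/5.8²) / 0.3766 = 8.5573.
Interval: 8.5573 ± 1.960 × 1.6296 → [5.36, 11.75].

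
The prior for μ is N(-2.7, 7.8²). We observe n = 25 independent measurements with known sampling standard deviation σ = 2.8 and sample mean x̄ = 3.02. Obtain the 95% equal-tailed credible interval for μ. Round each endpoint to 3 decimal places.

[1.896, 4.085]

Posterior precision = 1/7.8² + 25/2.8² = 0.0164 + 3.1888 = 3.2052, so posterior SD = 0.5586.
Posterior mean = (-2.7/7.8² + 25·3.02/2.8²) / 3.2052 = 2.9907.
Interval: 2.9907 ± 1.960 × 0.5586 → [1.896, 4.085].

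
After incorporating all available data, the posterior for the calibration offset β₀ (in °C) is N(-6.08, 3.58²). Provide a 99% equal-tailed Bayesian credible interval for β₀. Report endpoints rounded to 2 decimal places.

The posterior is symmetric, so the 99% equal-tailed interval is β₀ = -6.08 ± z·3.58 with z = 2.576.
Half-width: 2.576 × 3.58 = 9.22.
-6.08 − 9.22 = -15.30; -6.08 + 9.22 = 3.14.

[-15.30, 3.14]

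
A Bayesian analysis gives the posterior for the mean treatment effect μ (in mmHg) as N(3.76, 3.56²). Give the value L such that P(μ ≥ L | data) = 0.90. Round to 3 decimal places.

Need L with P(μ ≥ L) = 0.90: L = 3.76 − z_{0.1}·3.56.
z = 1.282; L = 3.76 − 1.282 × 3.56 = -0.802.

-0.802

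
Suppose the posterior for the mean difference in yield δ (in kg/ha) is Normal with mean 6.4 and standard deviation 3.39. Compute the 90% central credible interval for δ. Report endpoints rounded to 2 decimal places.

[0.82, 11.98]

The posterior is symmetric, so the 90% equal-tailed interval is δ = 6.4 ± z·3.39 with z = 1.645.
Half-width: 1.645 × 3.39 = 5.58.
6.4 − 5.58 = 0.82; 6.4 + 5.58 = 11.98.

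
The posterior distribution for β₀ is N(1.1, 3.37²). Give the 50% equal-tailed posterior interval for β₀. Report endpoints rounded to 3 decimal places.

The posterior is symmetric, so the 50% equal-tailed interval is β₀ = 1.1 ± z·3.37 with z = 0.674.
Half-width: 0.674 × 3.37 = 2.273.
1.1 − 2.273 = -1.173; 1.1 + 2.273 = 3.373.

[-1.173, 3.373]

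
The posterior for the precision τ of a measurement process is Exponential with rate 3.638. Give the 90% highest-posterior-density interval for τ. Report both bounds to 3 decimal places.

The exponential density is strictly decreasing on [0, ∞), so the HPD interval is anchored at 0: [0, q] with P(τ ≤ q) = 0.90.
q = −ln(1 − 0.90) / 3.638 = 2.3026 / 3.638 = 0.633.

[0.000, 0.633]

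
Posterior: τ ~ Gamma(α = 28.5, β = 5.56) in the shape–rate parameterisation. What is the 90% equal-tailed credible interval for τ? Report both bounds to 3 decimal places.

Posterior: Gamma(shape 28.5, rate 5.56).
Equal-tailed 90% interval: Gamma(28.5, 5.56) quantiles at 0.05 and 0.95.
Posterior mean ≈ 5.126, SD ≈ 0.960; a Normal approximation gives roughly [3.547, 6.705].
Exact: lower = 3.655; upper = 6.801.

[3.655, 6.801]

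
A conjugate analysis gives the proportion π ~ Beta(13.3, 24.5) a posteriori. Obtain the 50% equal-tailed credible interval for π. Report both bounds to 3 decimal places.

[0.298, 0.403]

Posterior: Beta(13.3, 24.5).
Equal-tailed 50% interval: the 0.25 and 0.75 quantiles of Beta(13.3, 24.5).
Posterior mean ≈ 0.352, SD ≈ 0.077; a Normal approximation gives roughly [0.300, 0.404].
Exact: F⁻¹(0.25) = 0.298; F⁻¹(0.75) = 0.403.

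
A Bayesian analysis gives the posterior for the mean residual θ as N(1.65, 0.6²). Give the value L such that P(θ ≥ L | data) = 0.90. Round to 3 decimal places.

Need L with P(θ ≥ L) = 0.90: L = 1.65 − z_{0.1}·0.6.
z = 1.282; L = 1.65 − 1.282 × 0.6 = 0.881.

0.881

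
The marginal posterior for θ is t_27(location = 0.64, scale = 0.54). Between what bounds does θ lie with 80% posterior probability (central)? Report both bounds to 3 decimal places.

[-0.069, 1.349]

The t_27 distribution is symmetric; the 80% interval is 0.64 ± t·0.54 with t_{0.9,27} = 1.314.
Half-width: 1.314 × 0.54 = 0.709.
0.64 − 0.709 = -0.069; 0.64 + 0.709 = 1.349.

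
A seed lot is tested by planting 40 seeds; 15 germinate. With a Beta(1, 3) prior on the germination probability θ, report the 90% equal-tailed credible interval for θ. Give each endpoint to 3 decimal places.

[0.249, 0.485]

Posterior: Beta(1+15, 3+25) = Beta(16, 28).
Equal-tailed 90% interval: the 0.05 and 0.95 quantiles of Beta(16, 28).
Posterior mean ≈ 0.364, SD ≈ 0.072; a Normal approximation gives roughly [0.246, 0.482].
Exact: F⁻¹(0.05) = 0.249; F⁻¹(0.95) = 0.485.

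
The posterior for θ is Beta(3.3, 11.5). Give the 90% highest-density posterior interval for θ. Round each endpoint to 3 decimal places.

[0.054, 0.384]

The posterior is unimodal and skewed, so the HPD interval has equal density at both endpoints and is the shortest 90% interval.
Solving f(0.054) = f(0.384) with F(0.384) − F(0.054) = 0.90 gives [0.054, 0.384].
For comparison, the equal-tailed interval is [0.074, 0.415]; the HPD is narrower and shifted toward the mode.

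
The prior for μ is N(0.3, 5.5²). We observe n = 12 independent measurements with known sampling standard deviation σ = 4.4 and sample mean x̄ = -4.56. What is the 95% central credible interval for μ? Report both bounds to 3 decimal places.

Posterior precision = 1/5.5² + 12/4.4² = 0.0331 + 0.6198 = 0.6529, so posterior SD = 1.2376.
Posterior mean = (0.3/5.5² + 12·-4.56/4.4²) / 0.6529 = -4.3139.
Interval: -4.3139 ± 1.960 × 1.2376 → [-6.740, -1.888].

[-6.740, -1.888]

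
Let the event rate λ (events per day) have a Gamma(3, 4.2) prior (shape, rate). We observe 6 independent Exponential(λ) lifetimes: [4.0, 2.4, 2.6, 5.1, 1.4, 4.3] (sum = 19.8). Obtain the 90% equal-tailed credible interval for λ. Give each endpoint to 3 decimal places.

[0.196, 0.601]

Posterior: Gamma(3+6, 4.2+19.8) = Gamma(9, 24.0) (shape, rate).
Equal-tailed 90% interval: Gamma(9, 24.0) quantiles at 0.05 and 0.95.
Posterior mean ≈ 0.375, SD ≈ 0.125; a Normal approximation gives roughly [0.169, 0.581].
Exact: lower = 0.196; upper = 0.601.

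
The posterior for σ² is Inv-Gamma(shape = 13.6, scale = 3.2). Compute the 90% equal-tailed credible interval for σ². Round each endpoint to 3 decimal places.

Inverse-Gamma(13.6, 3.2) quantiles: F⁻¹(0.05) and F⁻¹(0.95).
Equivalently, 1/σ² ~ Gamma(13.6, rate = 3.2); invert its 0.95 and 0.05 quantiles.
Posterior mean ≈ 0.254, SD ≈ 0.075; a Normal approximation gives roughly [0.131, 0.377].
Exact: lower = 0.159; upper = 0.392.

[0.159, 0.392]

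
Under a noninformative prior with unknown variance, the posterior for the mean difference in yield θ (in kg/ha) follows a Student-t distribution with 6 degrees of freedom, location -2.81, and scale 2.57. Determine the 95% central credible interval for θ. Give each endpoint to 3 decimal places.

The t_6 distribution is symmetric; the 95% interval is -2.81 ± t·2.57 with t_{0.975,6} = 2.447.
Half-width: 2.447 × 2.57 = 6.289.
-2.81 − 6.289 = -9.099; -2.81 + 6.289 = 3.479.

[-9.099, 3.479]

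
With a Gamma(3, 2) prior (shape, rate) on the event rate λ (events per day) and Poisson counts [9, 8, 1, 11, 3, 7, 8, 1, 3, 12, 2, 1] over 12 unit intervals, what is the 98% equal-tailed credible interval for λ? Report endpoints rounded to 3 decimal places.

[3.654, 6.413]

Posterior: Gamma(3+66, 2+12) = Gamma(69, 14) (shape, rate).
Equal-tailed 98% interval: Gamma(69, 14) quantiles at 0.01 and 0.99.
Posterior mean ≈ 4.929, SD ≈ 0.593; a Normal approximation gives roughly [3.548, 6.309].
Exact: lower = 3.654; upper = 6.413.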